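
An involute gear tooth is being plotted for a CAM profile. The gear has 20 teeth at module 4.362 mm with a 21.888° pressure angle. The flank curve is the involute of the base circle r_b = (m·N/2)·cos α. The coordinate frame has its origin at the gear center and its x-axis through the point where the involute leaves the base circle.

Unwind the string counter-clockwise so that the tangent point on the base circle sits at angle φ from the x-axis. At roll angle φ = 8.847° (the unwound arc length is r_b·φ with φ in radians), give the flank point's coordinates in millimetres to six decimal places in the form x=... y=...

x=40.955266 y=0.049551

pitch radius r_p = m·N/2 = 4.362·20/2 = 43.620000
base radius r_b = r_p·cos α = 43.620000·cos 21.888° = 40.475624
roll angle φ = 8.847° = 0.15440928 rad
x = r_b·(cos φ + φ·sin φ) = 40.475624·(0.98810255 + 0.15440928·0.15379643) = 40.955266
y = r_b·(sin φ − φ·cos φ) = 40.475624·(0.15379643 − 0.15440928·0.98810255) = 0.049551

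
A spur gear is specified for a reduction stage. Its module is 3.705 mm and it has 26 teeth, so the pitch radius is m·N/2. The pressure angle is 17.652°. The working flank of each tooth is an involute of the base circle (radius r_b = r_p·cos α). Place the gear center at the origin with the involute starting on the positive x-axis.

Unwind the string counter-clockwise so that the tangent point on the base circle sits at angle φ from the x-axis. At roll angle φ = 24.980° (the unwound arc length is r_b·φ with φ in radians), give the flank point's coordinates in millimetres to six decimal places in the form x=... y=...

x=50.054183 y=1.243932

pitch radius r_p = m·N/2 = 3.705·26/2 = 48.165000
base radius r_b = r_p·cos α = 48.165000·cos 17.652° = 45.897192
roll angle φ = 24.980° = 0.43598325 rad
x = r_b·(cos φ + φ·sin φ) = 45.897192·(0.90645525 + 0.43598325·0.42230187) = 50.054183
y = r_b·(sin φ − φ·cos φ) = 45.897192·(0.42230187 − 0.43598325·0.90645525) = 1.243932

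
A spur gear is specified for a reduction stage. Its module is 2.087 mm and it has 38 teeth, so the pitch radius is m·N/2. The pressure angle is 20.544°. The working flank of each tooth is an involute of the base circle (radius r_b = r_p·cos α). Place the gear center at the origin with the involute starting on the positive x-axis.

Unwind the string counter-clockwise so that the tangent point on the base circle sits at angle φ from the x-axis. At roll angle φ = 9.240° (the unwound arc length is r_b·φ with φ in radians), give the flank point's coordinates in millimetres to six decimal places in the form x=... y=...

pitch radius r_p = m·N/2 = 2.087·38/2 = 39.653000
base radius r_b = r_p·cos α = 39.653000·cos 20.544° = 37.131187
roll angle φ = 9.240° = 0.16126842 rad
x = r_b·(cos φ + φ·sin φ) = 37.131187·(0.98702441 + 0.16126842·0.16057030) = 37.610897
y = r_b·(sin φ − φ·cos φ) = 37.131187·(0.16057030 − 0.16126842·0.98702441) = 0.051777

x=37.610897 y=0.051777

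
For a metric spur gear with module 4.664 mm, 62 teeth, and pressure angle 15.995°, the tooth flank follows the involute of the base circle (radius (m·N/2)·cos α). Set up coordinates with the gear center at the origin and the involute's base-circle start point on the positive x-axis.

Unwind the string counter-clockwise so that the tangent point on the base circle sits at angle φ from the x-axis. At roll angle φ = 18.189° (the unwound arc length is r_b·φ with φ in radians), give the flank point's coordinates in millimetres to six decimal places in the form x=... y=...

x=145.814571 y=1.467327

pitch radius r_p = m·N/2 = 4.664·62/2 = 144.584000
base radius r_b = r_p·cos α = 144.584000·cos 15.995° = 138.986538
roll angle φ = 18.189° = 0.31745794 rad
x = r_b·(cos φ + φ·sin φ) = 138.986538·(0.95003200 + 0.31745794·0.31215253) = 145.814571
y = r_b·(sin φ − φ·cos φ) = 138.986538·(0.31215253 − 0.31745794·0.95003200) = 1.467327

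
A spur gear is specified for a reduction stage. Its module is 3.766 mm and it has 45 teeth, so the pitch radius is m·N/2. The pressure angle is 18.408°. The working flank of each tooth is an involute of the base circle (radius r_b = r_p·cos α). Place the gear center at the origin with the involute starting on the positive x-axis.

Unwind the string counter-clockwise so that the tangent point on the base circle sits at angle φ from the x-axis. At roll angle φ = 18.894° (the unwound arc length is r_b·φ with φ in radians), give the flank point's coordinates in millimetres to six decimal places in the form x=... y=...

pitch radius r_p = m·N/2 = 3.766·45/2 = 84.735000
base radius r_b = r_p·cos α = 84.735000·cos 18.408° = 80.399274
roll angle φ = 18.894° = 0.32976251 rad
x = r_b·(cos φ + φ·sin φ) = 80.399274·(0.94611927 + 0.32976251·0.32381834) = 84.652590
y = r_b·(sin φ − φ·cos φ) = 80.399274·(0.32381834 − 0.32976251·0.94611927) = 0.950615

x=84.652590 y=0.950615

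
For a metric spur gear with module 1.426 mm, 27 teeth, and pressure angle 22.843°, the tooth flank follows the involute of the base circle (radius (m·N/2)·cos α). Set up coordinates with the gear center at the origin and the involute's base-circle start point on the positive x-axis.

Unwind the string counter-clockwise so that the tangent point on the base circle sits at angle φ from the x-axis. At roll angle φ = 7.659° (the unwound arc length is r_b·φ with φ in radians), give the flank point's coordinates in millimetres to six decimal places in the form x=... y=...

pitch radius r_p = m·N/2 = 1.426·27/2 = 19.251000
base radius r_b = r_p·cos α = 19.251000·cos 22.843° = 17.741184
roll angle φ = 7.659° = 0.13367477 rad
x = r_b·(cos φ + φ·sin φ) = 17.741184·(0.99107882 + 0.13367477·0.13327702) = 17.898985
y = r_b·(sin φ − φ·cos φ) = 17.741184·(0.13327702 − 0.13367477·0.99107882) = 0.014100

x=17.898985 y=0.014100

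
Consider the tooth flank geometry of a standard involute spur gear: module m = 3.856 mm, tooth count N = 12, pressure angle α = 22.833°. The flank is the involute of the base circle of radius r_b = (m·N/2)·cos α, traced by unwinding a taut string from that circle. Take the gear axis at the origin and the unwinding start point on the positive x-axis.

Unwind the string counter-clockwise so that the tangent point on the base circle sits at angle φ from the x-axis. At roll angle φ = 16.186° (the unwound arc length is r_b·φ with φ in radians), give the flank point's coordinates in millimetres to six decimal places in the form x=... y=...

x=22.157009 y=0.158968

pitch radius r_p = m·N/2 = 3.856·12/2 = 23.136000
base radius r_b = r_p·cos α = 23.136000·cos 22.833° = 21.323059
roll angle φ = 16.186° = 0.28249899 rad
x = r_b·(cos φ + φ·sin φ) = 21.323059·(0.96036183 + 0.28249899·0.27875645) = 22.157009
y = r_b·(sin φ − φ·cos φ) = 21.323059·(0.27875645 − 0.28249899·0.96036183) = 0.158968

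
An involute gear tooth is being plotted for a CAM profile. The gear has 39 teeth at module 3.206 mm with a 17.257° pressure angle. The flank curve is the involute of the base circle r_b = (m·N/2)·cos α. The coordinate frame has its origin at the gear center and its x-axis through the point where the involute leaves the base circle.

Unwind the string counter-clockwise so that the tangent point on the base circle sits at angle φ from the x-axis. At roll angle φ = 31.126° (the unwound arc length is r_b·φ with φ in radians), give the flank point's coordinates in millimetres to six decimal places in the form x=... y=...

x=67.873093 y=3.097443

pitch radius r_p = m·N/2 = 3.206·39/2 = 62.517000
base radius r_b = r_p·cos α = 62.517000·cos 17.257° = 59.702716
roll angle φ = 31.126° = 0.54325118 rad
x = r_b·(cos φ + φ·sin φ) = 59.702716·(0.85603260 + 0.54325118·0.51692184) = 67.873093
y = r_b·(sin φ − φ·cos φ) = 59.702716·(0.51692184 − 0.54325118·0.85603260) = 3.097443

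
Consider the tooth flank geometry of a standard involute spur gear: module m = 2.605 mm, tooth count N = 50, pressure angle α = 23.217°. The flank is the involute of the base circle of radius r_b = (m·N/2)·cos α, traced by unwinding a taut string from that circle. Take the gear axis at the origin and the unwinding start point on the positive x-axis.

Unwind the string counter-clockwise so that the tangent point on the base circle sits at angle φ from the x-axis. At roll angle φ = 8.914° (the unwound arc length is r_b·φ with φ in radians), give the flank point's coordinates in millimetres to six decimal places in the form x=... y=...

x=60.571036 y=0.074946

pitch radius r_p = m·N/2 = 2.605·50/2 = 65.125000
base radius r_b = r_p·cos α = 65.125000·cos 23.217° = 59.851074
roll angle φ = 8.914° = 0.15557865 rad
x = r_b·(cos φ + φ·sin φ) = 59.851074·(0.98792203 + 0.15557865·0.15495179) = 60.571036
y = r_b·(sin φ − φ·cos φ) = 59.851074·(0.15495179 − 0.15557865·0.98792203) = 0.074946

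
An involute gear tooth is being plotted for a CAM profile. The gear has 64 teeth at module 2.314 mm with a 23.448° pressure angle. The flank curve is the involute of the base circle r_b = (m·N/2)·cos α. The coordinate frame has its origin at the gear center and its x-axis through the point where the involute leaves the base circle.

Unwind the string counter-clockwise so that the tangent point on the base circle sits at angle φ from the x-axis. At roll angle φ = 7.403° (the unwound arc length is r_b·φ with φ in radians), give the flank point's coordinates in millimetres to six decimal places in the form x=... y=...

pitch radius r_p = m·N/2 = 2.314·64/2 = 74.048000
base radius r_b = r_p·cos α = 74.048000·cos 23.448° = 67.933234
roll angle φ = 7.403° = 0.12920672 rad
x = r_b·(cos φ + φ·sin φ) = 67.933234·(0.99166442 + 0.12920672·0.12884752) = 68.497921
y = r_b·(sin φ − φ·cos φ) = 67.933234·(0.12884752 − 0.12920672·0.99166442) = 0.048763

x=68.497921 y=0.048763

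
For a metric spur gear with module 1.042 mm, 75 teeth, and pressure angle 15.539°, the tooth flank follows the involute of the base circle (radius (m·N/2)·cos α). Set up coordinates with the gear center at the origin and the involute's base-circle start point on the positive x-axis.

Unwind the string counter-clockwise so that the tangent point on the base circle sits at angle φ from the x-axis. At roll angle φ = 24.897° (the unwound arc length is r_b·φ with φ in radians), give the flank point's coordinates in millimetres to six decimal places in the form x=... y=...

pitch radius r_p = m·N/2 = 1.042·75/2 = 39.075000
base radius r_b = r_p·cos α = 39.075000·cos 15.539° = 37.646743
roll angle φ = 24.897° = 0.43453462 rad
x = r_b·(cos φ + φ·sin φ) = 37.646743·(0.90706606 + 0.43453462·0.42098832) = 41.034953
y = r_b·(sin φ − φ·cos φ) = 37.646743·(0.42098832 − 0.43453462·0.90706606) = 1.010315

x=41.034953 y=1.010315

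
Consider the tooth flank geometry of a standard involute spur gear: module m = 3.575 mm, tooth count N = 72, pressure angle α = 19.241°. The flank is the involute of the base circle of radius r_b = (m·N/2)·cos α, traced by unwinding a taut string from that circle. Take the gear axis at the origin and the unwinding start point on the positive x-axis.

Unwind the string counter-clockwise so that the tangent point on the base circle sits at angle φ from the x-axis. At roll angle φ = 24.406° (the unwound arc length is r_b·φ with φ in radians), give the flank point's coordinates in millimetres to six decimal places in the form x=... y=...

x=132.039729 y=3.074081

pitch radius r_p = m·N/2 = 3.575·72/2 = 128.700000
base radius r_b = r_p·cos α = 128.700000·cos 19.241° = 121.510921
roll angle φ = 24.406° = 0.42596506 rad
x = r_b·(cos φ + φ·sin φ) = 121.510921·(0.91064040 + 0.42596506·0.41319979) = 132.039729
y = r_b·(sin φ − φ·cos φ) = 121.510921·(0.41319979 − 0.42596506·0.91064040) = 3.074081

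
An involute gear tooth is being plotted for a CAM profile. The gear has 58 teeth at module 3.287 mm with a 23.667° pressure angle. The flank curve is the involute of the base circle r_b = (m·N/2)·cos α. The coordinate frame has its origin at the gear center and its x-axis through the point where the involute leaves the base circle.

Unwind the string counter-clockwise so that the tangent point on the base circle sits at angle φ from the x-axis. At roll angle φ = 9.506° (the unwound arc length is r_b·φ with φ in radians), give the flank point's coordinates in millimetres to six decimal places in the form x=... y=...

pitch radius r_p = m·N/2 = 3.287·58/2 = 95.323000
base radius r_b = r_p·cos α = 95.323000·cos 23.667° = 87.305759
roll angle φ = 9.506° = 0.16591100 rad
x = r_b·(cos φ + φ·sin φ) = 87.305759·(0.98626831 + 0.16591100·0.16515089) = 88.499112
y = r_b·(sin φ − φ·cos φ) = 87.305759·(0.16515089 − 0.16591100·0.98626831) = 0.132541

x=88.499112 y=0.132541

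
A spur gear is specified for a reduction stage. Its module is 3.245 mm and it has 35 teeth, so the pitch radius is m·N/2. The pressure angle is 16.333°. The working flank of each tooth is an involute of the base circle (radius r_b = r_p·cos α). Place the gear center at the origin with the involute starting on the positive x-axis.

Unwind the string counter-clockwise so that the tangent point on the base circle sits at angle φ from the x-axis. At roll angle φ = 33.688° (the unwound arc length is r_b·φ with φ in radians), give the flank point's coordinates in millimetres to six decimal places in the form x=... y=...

x=63.116863 y=3.566240

pitch radius r_p = m·N/2 = 3.245·35/2 = 56.787500
base radius r_b = r_p·cos α = 56.787500·cos 16.333° = 54.495754
roll angle φ = 33.688° = 0.58796652 rad
x = r_b·(cos φ + φ·sin φ) = 54.495754·(0.83207031 + 0.58796652·0.55467017) = 63.116863
y = r_b·(sin φ − φ·cos φ) = 54.495754·(0.55467017 − 0.58796652·0.83207031) = 3.566240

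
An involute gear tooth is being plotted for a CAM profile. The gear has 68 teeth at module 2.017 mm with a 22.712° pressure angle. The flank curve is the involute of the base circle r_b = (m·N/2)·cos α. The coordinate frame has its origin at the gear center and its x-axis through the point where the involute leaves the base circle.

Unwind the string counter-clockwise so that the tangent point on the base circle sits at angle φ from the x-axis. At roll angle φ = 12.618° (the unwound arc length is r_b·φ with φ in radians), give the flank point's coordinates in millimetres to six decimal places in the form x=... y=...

pitch radius r_p = m·N/2 = 2.017·68/2 = 68.578000
base radius r_b = r_p·cos α = 68.578000·cos 22.712° = 63.260273
roll angle φ = 12.618° = 0.22022565 rad
x = r_b·(cos φ + φ·sin φ) = 63.260273·(0.97584818 + 0.22022565·0.21844982) = 64.775764
y = r_b·(sin φ − φ·cos φ) = 63.260273·(0.21844982 − 0.22022565·0.97584818) = 0.224133

x=64.775764 y=0.224133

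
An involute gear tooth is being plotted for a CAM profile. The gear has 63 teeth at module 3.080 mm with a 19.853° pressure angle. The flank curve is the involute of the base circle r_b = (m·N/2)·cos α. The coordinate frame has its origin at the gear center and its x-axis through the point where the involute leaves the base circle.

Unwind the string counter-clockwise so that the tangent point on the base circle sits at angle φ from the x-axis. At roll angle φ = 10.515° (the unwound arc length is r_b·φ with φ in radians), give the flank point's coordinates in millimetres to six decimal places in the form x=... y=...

pitch radius r_p = m·N/2 = 3.080·63/2 = 97.020000
base radius r_b = r_p·cos α = 97.020000·cos 19.853° = 91.253813
roll angle φ = 10.515° = 0.18352137 rad
x = r_b·(cos φ + φ·sin φ) = 91.253813·(0.98320716 + 0.18352137·0.18249293) = 92.777616
y = r_b·(sin φ − φ·cos φ) = 91.253813·(0.18249293 − 0.18352137·0.98320716) = 0.187381

x=92.777616 y=0.187381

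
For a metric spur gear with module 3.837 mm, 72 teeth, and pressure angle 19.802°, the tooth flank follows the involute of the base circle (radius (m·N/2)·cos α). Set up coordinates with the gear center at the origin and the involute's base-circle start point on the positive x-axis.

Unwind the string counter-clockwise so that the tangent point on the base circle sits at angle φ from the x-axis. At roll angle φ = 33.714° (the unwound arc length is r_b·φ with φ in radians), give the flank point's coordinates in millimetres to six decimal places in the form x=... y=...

x=150.553005 y=8.524188

pitch radius r_p = m·N/2 = 3.837·72/2 = 138.132000
base radius r_b = r_p·cos α = 138.132000·cos 19.802° = 129.964109
roll angle φ = 33.714° = 0.58842030 rad
x = r_b·(cos φ + φ·sin φ) = 129.964109·(0.83181852 + 0.58842030·0.55504770) = 150.553005
y = r_b·(sin φ − φ·cos φ) = 129.964109·(0.55504770 − 0.58842030·0.83181852) = 8.524188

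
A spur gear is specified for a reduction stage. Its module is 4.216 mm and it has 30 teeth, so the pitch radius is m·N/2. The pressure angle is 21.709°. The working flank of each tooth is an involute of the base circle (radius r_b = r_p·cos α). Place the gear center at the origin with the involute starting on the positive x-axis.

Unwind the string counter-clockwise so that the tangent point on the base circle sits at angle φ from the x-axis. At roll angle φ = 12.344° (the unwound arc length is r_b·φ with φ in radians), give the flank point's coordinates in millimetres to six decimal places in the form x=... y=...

pitch radius r_p = m·N/2 = 4.216·30/2 = 63.240000
base radius r_b = r_p·cos α = 63.240000·cos 21.709° = 58.754670
roll angle φ = 12.344° = 0.21544344 rad
x = r_b·(cos φ + φ·sin φ) = 58.754670·(0.97688169 + 0.21544344·0.21378064) = 60.102463
y = r_b·(sin φ − φ·cos φ) = 58.754670·(0.21378064 − 0.21544344·0.97688169) = 0.194941

x=60.102463 y=0.194941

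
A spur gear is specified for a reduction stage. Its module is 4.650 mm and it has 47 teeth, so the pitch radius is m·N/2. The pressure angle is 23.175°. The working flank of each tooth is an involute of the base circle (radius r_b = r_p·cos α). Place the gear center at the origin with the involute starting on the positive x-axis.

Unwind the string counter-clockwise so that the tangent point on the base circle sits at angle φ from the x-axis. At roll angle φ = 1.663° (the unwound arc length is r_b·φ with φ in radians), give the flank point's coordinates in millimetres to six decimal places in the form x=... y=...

pitch radius r_p = m·N/2 = 4.650·47/2 = 109.275000
base radius r_b = r_p·cos α = 109.275000·cos 23.175° = 100.457288
roll angle φ = 1.663° = 0.02902483 rad
x = r_b·(cos φ + φ·sin φ) = 100.457288·(0.99957881 + 0.02902483·0.02902075) = 100.499594
y = r_b·(sin φ − φ·cos φ) = 100.457288·(0.02902075 − 0.02902483·0.99957881) = 0.000819

x=100.499594 y=0.000819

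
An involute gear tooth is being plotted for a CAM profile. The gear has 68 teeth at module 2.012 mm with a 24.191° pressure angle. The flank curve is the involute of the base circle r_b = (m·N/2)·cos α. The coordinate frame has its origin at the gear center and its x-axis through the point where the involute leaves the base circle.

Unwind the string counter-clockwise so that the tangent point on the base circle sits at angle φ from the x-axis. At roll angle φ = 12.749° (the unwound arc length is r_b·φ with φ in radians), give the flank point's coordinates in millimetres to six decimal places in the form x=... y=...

pitch radius r_p = m·N/2 = 2.012·68/2 = 68.408000
base radius r_b = r_p·cos α = 68.408000·cos 24.191° = 62.400717
roll angle φ = 12.749° = 0.22251203 rad
x = r_b·(cos φ + φ·sin φ) = 62.400717·(0.97534617 + 0.22251203·0.22068041) = 63.926428
y = r_b·(sin φ − φ·cos φ) = 62.400717·(0.22068041 − 0.22251203·0.97534617) = 0.228022

x=63.926428 y=0.228022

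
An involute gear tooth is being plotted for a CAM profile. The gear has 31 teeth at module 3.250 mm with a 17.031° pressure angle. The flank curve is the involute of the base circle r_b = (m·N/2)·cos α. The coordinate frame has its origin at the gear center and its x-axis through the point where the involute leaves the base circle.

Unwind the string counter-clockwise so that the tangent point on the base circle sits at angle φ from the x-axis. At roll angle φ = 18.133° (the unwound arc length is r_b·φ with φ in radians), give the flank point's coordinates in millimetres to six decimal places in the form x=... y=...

x=50.517957 y=0.503852

pitch radius r_p = m·N/2 = 3.250·31/2 = 50.375000
base radius r_b = r_p·cos α = 50.375000·cos 17.031° = 48.165876
roll angle φ = 18.133° = 0.31648055 rad
x = r_b·(cos φ + φ·sin φ) = 48.165876·(0.95033664 + 0.31648055·0.31122384) = 50.517957
y = r_b·(sin φ − φ·cos φ) = 48.165876·(0.31122384 − 0.31648055·0.95033664) = 0.503852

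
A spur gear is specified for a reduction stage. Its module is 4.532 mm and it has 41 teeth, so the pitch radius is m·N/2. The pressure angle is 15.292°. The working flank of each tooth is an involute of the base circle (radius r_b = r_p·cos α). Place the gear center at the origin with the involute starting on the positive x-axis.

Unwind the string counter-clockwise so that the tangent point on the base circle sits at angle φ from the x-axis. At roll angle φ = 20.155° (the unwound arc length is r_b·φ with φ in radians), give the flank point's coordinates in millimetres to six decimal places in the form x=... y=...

x=94.990949 y=1.284293

pitch radius r_p = m·N/2 = 4.532·41/2 = 92.906000
base radius r_b = r_p·cos α = 92.906000·cos 15.292° = 89.616594
roll angle φ = 20.155° = 0.35177111 rad
x = r_b·(cos φ + φ·sin φ) = 89.616594·(0.93876393 + 0.35177111·0.34456100) = 94.990949
y = r_b·(sin φ − φ·cos φ) = 89.616594·(0.34456100 − 0.35177111·0.93876393) = 1.284293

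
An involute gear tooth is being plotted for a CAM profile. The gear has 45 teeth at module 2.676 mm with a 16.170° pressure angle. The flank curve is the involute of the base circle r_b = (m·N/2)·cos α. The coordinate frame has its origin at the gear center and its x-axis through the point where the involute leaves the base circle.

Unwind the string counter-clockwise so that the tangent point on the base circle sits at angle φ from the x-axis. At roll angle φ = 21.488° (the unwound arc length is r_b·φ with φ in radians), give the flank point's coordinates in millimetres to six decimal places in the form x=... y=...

x=61.753006 y=1.002575

pitch radius r_p = m·N/2 = 2.676·45/2 = 60.210000
base radius r_b = r_p·cos α = 60.210000·cos 16.170° = 57.828070
roll angle φ = 21.488° = 0.37503635 rad
x = r_b·(cos φ + φ·sin φ) = 57.828070·(0.93049431 + 0.37503635·0.36630635) = 61.753006
y = r_b·(sin φ − φ·cos φ) = 57.828070·(0.36630635 − 0.37503635·0.93049431) = 1.002575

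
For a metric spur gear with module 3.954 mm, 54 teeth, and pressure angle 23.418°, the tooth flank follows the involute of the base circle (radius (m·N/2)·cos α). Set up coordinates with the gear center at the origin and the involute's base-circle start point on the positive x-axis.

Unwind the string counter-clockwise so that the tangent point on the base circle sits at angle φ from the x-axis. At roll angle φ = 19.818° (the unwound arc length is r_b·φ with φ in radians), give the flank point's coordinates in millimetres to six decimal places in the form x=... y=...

pitch radius r_p = m·N/2 = 3.954·54/2 = 106.758000
base radius r_b = r_p·cos α = 106.758000·cos 23.418° = 97.964324
roll angle φ = 19.818° = 0.34588935 rad
x = r_b·(cos φ + φ·sin φ) = 97.964324·(0.94077430 + 0.34588935·0.33903349) = 103.650406
y = r_b·(sin φ − φ·cos φ) = 97.964324·(0.33903349 − 0.34588935·0.94077430) = 1.335222

x=103.650406 y=1.335222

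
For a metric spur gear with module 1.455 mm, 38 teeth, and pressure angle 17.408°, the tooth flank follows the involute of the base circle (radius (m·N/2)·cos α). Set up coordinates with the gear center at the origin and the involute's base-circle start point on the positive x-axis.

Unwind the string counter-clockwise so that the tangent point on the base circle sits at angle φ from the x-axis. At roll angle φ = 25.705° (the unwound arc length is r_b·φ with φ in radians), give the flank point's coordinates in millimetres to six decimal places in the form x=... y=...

x=28.901424 y=0.778131

pitch radius r_p = m·N/2 = 1.455·38/2 = 27.645000
base radius r_b = r_p·cos α = 27.645000·cos 17.408° = 26.378819
roll angle φ = 25.705° = 0.44863688 rad
x = r_b·(cos φ + φ·sin φ) = 26.378819·(0.90103917 + 0.44863688·0.43373772) = 28.901424
y = r_b·(sin φ − φ·cos φ) = 26.378819·(0.43373772 − 0.44863688·0.90103917) = 0.778131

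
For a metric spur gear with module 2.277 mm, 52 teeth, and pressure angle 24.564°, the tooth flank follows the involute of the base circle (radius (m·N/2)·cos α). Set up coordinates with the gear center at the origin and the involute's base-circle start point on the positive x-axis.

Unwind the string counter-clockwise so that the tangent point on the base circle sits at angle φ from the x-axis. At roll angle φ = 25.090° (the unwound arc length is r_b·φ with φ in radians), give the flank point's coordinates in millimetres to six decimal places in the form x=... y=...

x=58.761749 y=1.478427

pitch radius r_p = m·N/2 = 2.277·52/2 = 59.202000
base radius r_b = r_p·cos α = 59.202000·cos 24.564° = 53.844070
roll angle φ = 25.090° = 0.43790311 rad
x = r_b·(cos φ + φ·sin φ) = 53.844070·(0.90564282 + 0.43790311·0.42404136) = 58.761749
y = r_b·(sin φ − φ·cos φ) = 53.844070·(0.42404136 − 0.43790311·0.90564282) = 1.478427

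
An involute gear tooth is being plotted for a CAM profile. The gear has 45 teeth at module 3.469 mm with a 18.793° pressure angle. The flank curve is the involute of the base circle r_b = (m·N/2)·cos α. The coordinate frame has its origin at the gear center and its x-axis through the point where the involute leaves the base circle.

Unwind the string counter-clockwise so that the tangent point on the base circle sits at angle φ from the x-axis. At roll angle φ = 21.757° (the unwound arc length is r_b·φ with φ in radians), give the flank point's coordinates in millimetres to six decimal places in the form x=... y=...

x=79.028317 y=1.329311

pitch radius r_p = m·N/2 = 3.469·45/2 = 78.052500
base radius r_b = r_p·cos α = 78.052500·cos 18.793° = 73.891414
roll angle φ = 21.757° = 0.37973129 rad
x = r_b·(cos φ + φ·sin φ) = 73.891414·(0.92876427 + 0.37973129·0.37067091) = 79.028317
y = r_b·(sin φ − φ·cos φ) = 73.891414·(0.37067091 − 0.37973129·0.92876427) = 1.329311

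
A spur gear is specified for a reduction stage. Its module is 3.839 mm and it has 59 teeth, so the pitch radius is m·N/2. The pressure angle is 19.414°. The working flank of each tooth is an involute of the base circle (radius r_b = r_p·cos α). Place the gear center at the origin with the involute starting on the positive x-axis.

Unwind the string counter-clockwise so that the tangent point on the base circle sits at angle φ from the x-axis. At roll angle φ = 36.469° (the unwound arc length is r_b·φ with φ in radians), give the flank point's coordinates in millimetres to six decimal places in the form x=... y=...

pitch radius r_p = m·N/2 = 3.839·59/2 = 113.250500
base radius r_b = r_p·cos α = 113.250500·cos 19.414° = 106.811243
roll angle φ = 36.469° = 0.63650412 rad
x = r_b·(cos φ + φ·sin φ) = 106.811243·(0.80417857 + 0.63650412·0.59438777) = 126.305239
y = r_b·(sin φ − φ·cos φ) = 106.811243·(0.59438777 − 0.63650412·0.80417857) = 8.814576

x=126.305239 y=8.814576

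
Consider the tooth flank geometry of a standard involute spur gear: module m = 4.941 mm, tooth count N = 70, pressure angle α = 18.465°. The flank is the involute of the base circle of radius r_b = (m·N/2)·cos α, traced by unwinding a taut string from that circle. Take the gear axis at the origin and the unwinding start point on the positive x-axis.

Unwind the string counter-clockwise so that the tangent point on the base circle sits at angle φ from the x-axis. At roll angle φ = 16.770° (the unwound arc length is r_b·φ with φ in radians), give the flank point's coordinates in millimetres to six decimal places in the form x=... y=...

x=170.908251 y=1.359293

pitch radius r_p = m·N/2 = 4.941·70/2 = 172.935000
base radius r_b = r_p·cos α = 172.935000·cos 18.465° = 164.031841
roll angle φ = 16.770° = 0.29269172 rad
x = r_b·(cos φ + φ·sin φ) = 164.031841·(0.95747070 + 0.29269172·0.28853051) = 170.908251
y = r_b·(sin φ − φ·cos φ) = 164.031841·(0.28853051 − 0.29269172·0.95747070) = 1.359293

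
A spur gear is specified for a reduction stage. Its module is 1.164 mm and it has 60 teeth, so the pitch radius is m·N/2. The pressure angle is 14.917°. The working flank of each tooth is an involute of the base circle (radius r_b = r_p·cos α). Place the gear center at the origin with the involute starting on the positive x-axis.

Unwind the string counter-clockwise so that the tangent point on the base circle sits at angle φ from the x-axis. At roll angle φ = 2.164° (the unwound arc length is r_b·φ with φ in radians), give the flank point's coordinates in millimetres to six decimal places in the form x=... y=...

pitch radius r_p = m·N/2 = 1.164·60/2 = 34.920000
base radius r_b = r_p·cos α = 34.920000·cos 14.917° = 33.743187
roll angle φ = 2.164° = 0.03776893 rad
x = r_b·(cos φ + φ·sin φ) = 33.743187·(0.99928684 + 0.03776893·0.03775995) = 33.767246
y = r_b·(sin φ − φ·cos φ) = 33.743187·(0.03775995 − 0.03776893·0.99928684) = 0.000606

x=33.767246 y=0.000606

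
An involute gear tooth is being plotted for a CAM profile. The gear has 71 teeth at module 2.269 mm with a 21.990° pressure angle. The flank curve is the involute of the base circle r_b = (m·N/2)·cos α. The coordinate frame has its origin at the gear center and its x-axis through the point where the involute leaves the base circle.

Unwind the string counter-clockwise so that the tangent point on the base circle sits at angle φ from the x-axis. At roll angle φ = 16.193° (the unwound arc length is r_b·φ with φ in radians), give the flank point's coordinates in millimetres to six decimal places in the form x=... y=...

pitch radius r_p = m·N/2 = 2.269·71/2 = 80.549500
base radius r_b = r_p·cos α = 80.549500·cos 21.990° = 74.689461
roll angle φ = 16.193° = 0.28262117 rad
x = r_b·(cos φ + φ·sin φ) = 74.689461·(0.96032776 + 0.28262117·0.27887378) = 77.613060
y = r_b·(sin φ − φ·cos φ) = 74.689461·(0.27887378 − 0.28262117·0.96032776) = 0.557544

x=77.613060 y=0.557544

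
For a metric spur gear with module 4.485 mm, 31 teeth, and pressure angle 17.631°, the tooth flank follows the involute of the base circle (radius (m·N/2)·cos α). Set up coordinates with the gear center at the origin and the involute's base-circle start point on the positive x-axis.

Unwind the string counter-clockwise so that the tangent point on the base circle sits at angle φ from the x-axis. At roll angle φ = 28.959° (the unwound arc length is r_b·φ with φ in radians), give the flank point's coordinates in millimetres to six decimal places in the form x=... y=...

pitch radius r_p = m·N/2 = 4.485·31/2 = 69.517500
base radius r_b = r_p·cos α = 69.517500·cos 17.631° = 66.252050
roll angle φ = 28.959° = 0.50542990 rad
x = r_b·(cos φ + φ·sin φ) = 66.252050·(0.87496641 + 0.50542990·0.48418363) = 74.181578
y = r_b·(sin φ − φ·cos φ) = 66.252050·(0.48418363 − 0.50542990·0.87496641) = 2.779237

x=74.181578 y=2.779237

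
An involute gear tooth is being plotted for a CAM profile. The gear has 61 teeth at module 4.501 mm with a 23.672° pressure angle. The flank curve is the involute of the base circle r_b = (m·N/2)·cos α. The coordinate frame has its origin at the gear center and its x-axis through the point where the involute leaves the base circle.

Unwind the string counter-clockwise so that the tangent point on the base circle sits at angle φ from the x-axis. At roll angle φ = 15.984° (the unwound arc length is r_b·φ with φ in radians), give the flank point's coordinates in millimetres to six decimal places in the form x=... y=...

pitch radius r_p = m·N/2 = 4.501·61/2 = 137.280500
base radius r_b = r_p·cos α = 137.280500·cos 23.672° = 125.729569
roll angle φ = 15.984° = 0.27897343 rad
x = r_b·(cos φ + φ·sin φ) = 125.729569·(0.96133863 + 0.27897343·0.27536891) = 130.527314
y = r_b·(sin φ − φ·cos φ) = 125.729569·(0.27536891 − 0.27897343·0.96133863) = 0.902861

x=130.527314 y=0.902861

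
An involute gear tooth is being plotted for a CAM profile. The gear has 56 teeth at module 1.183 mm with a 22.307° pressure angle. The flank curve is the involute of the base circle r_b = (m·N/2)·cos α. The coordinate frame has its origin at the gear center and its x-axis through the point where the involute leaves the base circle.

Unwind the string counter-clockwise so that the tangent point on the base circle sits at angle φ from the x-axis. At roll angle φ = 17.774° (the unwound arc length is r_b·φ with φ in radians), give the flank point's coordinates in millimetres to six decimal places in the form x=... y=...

x=32.084364 y=0.302025

pitch radius r_p = m·N/2 = 1.183·56/2 = 33.124000
base radius r_b = r_p·cos α = 33.124000·cos 22.307° = 30.645111
roll angle φ = 17.774° = 0.31021482 rad
x = r_b·(cos φ + φ·sin φ) = 30.645111·(0.95226801 + 0.31021482·0.30526321) = 32.084364
y = r_b·(sin φ − φ·cos φ) = 30.645111·(0.30526321 − 0.31021482·0.95226801) = 0.302025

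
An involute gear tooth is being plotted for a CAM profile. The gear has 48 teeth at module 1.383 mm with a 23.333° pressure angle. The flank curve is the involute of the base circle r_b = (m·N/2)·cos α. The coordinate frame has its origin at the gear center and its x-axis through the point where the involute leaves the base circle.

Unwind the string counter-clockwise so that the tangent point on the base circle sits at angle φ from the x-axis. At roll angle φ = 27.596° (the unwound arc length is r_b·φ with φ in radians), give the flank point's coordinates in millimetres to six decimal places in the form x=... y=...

x=33.810175 y=1.108971

pitch radius r_p = m·N/2 = 1.383·48/2 = 33.192000
base radius r_b = r_p·cos α = 33.192000·cos 23.333° = 30.477506
roll angle φ = 27.596° = 0.48164106 rad
x = r_b·(cos φ + φ·sin φ) = 30.477506·(0.88623592 + 0.48164106·0.46323417) = 33.810175
y = r_b·(sin φ − φ·cos φ) = 30.477506·(0.46323417 − 0.48164106·0.88623592) = 1.108971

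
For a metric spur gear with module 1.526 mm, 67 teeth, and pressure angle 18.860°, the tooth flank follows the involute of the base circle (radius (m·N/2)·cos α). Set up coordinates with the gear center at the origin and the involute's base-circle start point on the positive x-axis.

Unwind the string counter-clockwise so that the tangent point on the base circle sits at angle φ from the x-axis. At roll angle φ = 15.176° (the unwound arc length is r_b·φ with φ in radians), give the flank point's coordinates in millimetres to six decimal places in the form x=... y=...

pitch radius r_p = m·N/2 = 1.526·67/2 = 51.121000
base radius r_b = r_p·cos α = 51.121000·cos 18.860° = 48.376378
roll angle φ = 15.176° = 0.26487117 rad
x = r_b·(cos φ + φ·sin φ) = 48.376378·(0.96512624 + 0.26487117·0.26178493) = 50.043695
y = r_b·(sin φ − φ·cos φ) = 48.376378·(0.26178493 − 0.26487117·0.96512624) = 0.297554

x=50.043695 y=0.297554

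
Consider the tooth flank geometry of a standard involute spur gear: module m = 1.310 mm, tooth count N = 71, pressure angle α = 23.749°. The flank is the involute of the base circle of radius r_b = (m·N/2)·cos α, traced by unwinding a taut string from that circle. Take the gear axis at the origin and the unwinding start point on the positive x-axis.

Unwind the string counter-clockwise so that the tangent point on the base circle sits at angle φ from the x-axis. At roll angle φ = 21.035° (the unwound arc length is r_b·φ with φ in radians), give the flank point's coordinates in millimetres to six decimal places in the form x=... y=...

x=45.339622 y=0.692700

pitch radius r_p = m·N/2 = 1.310·71/2 = 46.505000
base radius r_b = r_p·cos α = 46.505000·cos 23.749° = 42.566887
roll angle φ = 21.035° = 0.36713001 rad
x = r_b·(cos φ + φ·sin φ) = 42.566887·(0.93336134 + 0.36713001·0.35893817) = 45.339622
y = r_b·(sin φ − φ·cos φ) = 42.566887·(0.35893817 − 0.36713001·0.93336134) = 0.692700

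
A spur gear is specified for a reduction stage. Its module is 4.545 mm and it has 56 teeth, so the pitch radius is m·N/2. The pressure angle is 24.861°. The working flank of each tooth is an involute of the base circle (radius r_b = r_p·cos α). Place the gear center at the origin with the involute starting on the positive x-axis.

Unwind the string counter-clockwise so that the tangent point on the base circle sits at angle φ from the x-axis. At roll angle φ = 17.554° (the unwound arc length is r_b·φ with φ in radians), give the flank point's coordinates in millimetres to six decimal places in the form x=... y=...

pitch radius r_p = m·N/2 = 4.545·56/2 = 127.260000
base radius r_b = r_p·cos α = 127.260000·cos 24.861° = 115.466866
roll angle φ = 17.554° = 0.30637510 rad
x = r_b·(cos φ + φ·sin φ) = 115.466866·(0.95343312 + 0.30637510·0.30160452) = 120.759548
y = r_b·(sin φ − φ·cos φ) = 115.466866·(0.30160452 − 0.30637510·0.95343312) = 1.096515

x=120.759548 y=1.096515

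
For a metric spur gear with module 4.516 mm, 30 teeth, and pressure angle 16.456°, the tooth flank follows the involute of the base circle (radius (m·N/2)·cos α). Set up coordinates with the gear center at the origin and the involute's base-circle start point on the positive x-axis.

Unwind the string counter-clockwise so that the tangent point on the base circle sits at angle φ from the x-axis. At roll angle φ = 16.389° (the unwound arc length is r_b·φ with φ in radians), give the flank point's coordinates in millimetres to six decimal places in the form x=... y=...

pitch radius r_p = m·N/2 = 4.516·30/2 = 67.740000
base radius r_b = r_p·cos α = 67.740000·cos 16.456° = 64.965204
roll angle φ = 16.389° = 0.28604201 rad
x = r_b·(cos φ + φ·sin φ) = 64.965204·(0.95936816 + 0.28604201·0.28215728) = 67.568815
y = r_b·(sin φ − φ·cos φ) = 64.965204·(0.28215728 − 0.28604201·0.95936816) = 0.502680

x=67.568815 y=0.502680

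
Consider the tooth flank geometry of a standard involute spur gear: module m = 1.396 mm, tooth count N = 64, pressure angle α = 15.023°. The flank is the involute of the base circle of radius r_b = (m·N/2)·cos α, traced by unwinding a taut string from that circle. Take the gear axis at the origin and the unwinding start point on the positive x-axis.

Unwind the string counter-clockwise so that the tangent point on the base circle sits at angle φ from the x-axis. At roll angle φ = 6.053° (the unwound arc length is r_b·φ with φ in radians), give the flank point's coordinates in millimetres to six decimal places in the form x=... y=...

pitch radius r_p = m·N/2 = 1.396·64/2 = 44.672000
base radius r_b = r_p·cos α = 44.672000·cos 15.023° = 43.145194
roll angle φ = 6.053° = 0.10564478 rad
x = r_b·(cos φ + φ·sin φ) = 43.145194·(0.99442478 + 0.10564478·0.10544838) = 43.385290
y = r_b·(sin φ − φ·cos φ) = 43.145194·(0.10544838 − 0.10564478·0.99442478) = 0.016938

x=43.385290 y=0.016938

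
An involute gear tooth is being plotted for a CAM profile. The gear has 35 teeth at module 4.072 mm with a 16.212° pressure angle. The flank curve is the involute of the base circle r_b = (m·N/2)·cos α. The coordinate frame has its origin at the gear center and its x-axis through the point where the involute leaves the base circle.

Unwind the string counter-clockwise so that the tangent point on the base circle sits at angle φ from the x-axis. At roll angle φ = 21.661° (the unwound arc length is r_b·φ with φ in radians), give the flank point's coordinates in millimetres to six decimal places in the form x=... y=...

x=73.142978 y=1.214926

pitch radius r_p = m·N/2 = 4.072·35/2 = 71.260000
base radius r_b = r_p·cos α = 71.260000·cos 16.212° = 68.426363
roll angle φ = 21.661° = 0.37805577 rad
x = r_b·(cos φ + φ·sin φ) = 68.426363·(0.92938403 + 0.37805577·0.36911423) = 73.142978
y = r_b·(sin φ − φ·cos φ) = 68.426363·(0.36911423 − 0.37805577·0.92938403) = 1.214926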